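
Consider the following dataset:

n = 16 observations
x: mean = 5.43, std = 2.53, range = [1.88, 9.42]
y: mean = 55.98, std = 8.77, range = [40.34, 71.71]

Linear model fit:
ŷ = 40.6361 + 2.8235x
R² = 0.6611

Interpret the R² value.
The model explains 66.11% of the variance in y (R² = 0.6611), leaving 33.89% unexplained; the fit is moderate.

The coefficient of determination R² is the fraction of the total variation in y that the fitted line accounts for.

Here R² = 0.6611:
- Explained: 66.11% of the variation in y
- Unexplained (residual): 100% − 66.11% = 33.89%
- Rule of thumb (below 0.3 weak; 0.3 to below 0.7 moderate; 0.7 and above strong) → moderate

Note: R² never decreases when predictors are added, so it should not be used alone to compare models of different size.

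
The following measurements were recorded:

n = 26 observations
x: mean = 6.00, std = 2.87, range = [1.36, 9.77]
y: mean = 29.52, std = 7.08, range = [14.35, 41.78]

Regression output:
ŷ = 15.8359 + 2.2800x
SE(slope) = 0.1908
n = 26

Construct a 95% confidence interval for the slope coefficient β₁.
The 95% CI for β₁ is (1.8862, 2.6738)

Confidence interval for the slope:

The 95% CI for β₁ is: β̂₁ ± t*(α/2, n-2) × SE(β̂₁)

Step 1: Find critical t-value
- Confidence level = 0.95
- Degrees of freedom = n - 2 = 26 - 2 = 24
- t*(α/2, 24) = 2.0639

Step 2: Calculate margin of error
Margin = 2.0639 × 0.1908 = 0.3938

Step 3: Construct interval
CI = 2.2800 ± 0.3938
CI = (1.8862, 2.6738)

Interpretation: each one-unit increase in x is associated with a change in mean y of between 1.8862 and 2.6738, with 95% confidence.
Both endpoints are positive, so the data support a genuinely positive slope at this confidence level.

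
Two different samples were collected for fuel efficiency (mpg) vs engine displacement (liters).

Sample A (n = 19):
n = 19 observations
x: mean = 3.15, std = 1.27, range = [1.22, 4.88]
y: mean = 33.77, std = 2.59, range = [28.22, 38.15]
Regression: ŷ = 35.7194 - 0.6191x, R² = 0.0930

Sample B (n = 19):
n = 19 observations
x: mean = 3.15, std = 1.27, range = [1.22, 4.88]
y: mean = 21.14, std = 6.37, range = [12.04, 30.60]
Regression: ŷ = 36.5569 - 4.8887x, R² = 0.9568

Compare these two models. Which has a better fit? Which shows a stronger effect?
Model B has the better fit (R² = 0.9568 vs 0.0930). Model B shows the stronger effect (|β₁| = 4.8887 vs 0.6191).

Model Comparison:

Which explains more variance? (R²)
- Model A: R² = 0.0930 → 9.30% of variance in fuel efficiency explained
- Model B: R² = 0.9568 → 95.68% of variance in fuel efficiency explained
- 0.9568 > 0.0930 → Model B has the better fit

Which has the larger per-liter effect? (|β₁|)
- Model A: β₁ = -0.6191 → predicted fuel efficiency falls 0.6191 mpg per additional liter of engine displacement
- Model B: β₁ = -4.8887 → predicted fuel efficiency falls 4.8887 mpg per additional liter of engine displacement
- |-0.6191| < |-4.8887| → Model B shows the stronger marginal effect

Notes:
- The two samples could reflect different populations, time periods, or measurement quality.
- A better fit (higher R²) doesn't necessarily mean a more important relationship.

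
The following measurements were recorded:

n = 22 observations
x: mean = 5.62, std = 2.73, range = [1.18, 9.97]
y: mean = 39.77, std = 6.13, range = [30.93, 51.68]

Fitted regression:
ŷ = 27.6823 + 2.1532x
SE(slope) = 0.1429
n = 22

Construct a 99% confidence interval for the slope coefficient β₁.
The 99% CI for β₁ is (1.7466, 2.5598)

Confidence interval for the slope:

The 99% CI for β₁ is: β̂₁ ± t*(α/2, n-2) × SE(β̂₁)

Step 1: Find critical t-value
- Confidence level = 0.99
- Degrees of freedom = n - 2 = 22 - 2 = 20
- t*(α/2, 20) = 2.8453

Step 2: Calculate margin of error
Margin = 2.8453 × 0.1429 = 0.4066

Step 3: Construct interval
CI = 2.1532 ± 0.4066
CI = (1.7466, 2.5598)

Interpretation: each one-unit increase in x is associated with a change in mean y of between 1.7466 and 2.5598, with 99% confidence.
Since 0 is outside the interval, a two-sided test at α = 0.01 would reject H₀: β₁ = 0.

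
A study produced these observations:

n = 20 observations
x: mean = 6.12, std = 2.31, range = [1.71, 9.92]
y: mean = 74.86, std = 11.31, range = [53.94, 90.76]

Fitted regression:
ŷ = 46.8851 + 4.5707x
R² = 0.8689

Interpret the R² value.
About 86.89% of the variability in y is accounted for by the regression on x (R² = 0.8689) — a strong linear fit.

R² (coefficient of determination) measures the proportion of variance in y explained by the regression model.

Here R² = 0.8689:
- Explained: 86.89% of the variation in y
- Unexplained (residual): 100% − 86.89% = 13.11%
- Rule of thumb (below 0.3 weak; 0.3 to below 0.7 moderate; 0.7 and above strong) → strong

Note: R² never decreases when predictors are added, so it should not be used alone to compare models of different size.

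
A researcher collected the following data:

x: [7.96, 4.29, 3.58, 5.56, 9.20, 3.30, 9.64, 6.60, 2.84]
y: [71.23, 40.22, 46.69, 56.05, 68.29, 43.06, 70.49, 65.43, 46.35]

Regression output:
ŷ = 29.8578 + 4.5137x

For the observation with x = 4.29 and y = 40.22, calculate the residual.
Residual = -9.0016

The residual is the difference between the actual value and the predicted value:

Residual = y - ŷ

Step 1: Calculate predicted value
ŷ = 29.8578 + 4.5137 × 4.29
ŷ = 49.2216

Step 2: Calculate residual
Residual = 40.22 - 49.2216
Residual = -9.0016

Interpretation: the model overestimates the actual value by 9.0016 at this point (negative residual → observation lies below the fitted line).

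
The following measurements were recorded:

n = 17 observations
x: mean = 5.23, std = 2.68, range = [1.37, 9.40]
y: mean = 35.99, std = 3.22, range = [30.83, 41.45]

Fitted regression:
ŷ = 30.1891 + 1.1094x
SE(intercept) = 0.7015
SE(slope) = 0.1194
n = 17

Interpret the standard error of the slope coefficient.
SE(β̂₁) = 0.1194 is the estimated standard deviation of the slope estimate across repeated samples; relative to β̂₁ = 1.1094 that is 10.8%, a precise estimate.

What SE measures:
- The standard error quantifies the sampling variability of the coefficient estimate
- It is the estimated standard deviation of β̂₁ across hypothetical repeated samples of the same size
- Smaller SE → more precise estimate

Relative precision:
- SE / |β̂₁| = 0.1194 / 1.1094 = 10.8%
- Rule of thumb (under 20%: precise; 20% to under 50%: moderately precise; 50% or more: imprecise) → precise

Link to interval estimation: a confidence interval for β₁ is β̂₁ ± t* × 0.1194, so SE sets the half-width per unit of t*.

What drives SE(β̂₁): larger n (here n = 17) → smaller SE; wider spread of x values → smaller SE.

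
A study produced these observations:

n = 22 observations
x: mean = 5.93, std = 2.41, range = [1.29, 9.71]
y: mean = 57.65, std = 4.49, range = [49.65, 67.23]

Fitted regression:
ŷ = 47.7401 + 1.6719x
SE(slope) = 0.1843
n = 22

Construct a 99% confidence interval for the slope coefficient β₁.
The 99% CI for β₁ is (1.1475, 2.1963)

Confidence interval for the slope:

The 99% CI for β₁ is: β̂₁ ± t*(α/2, n-2) × SE(β̂₁)

Step 1: Find critical t-value
- Confidence level = 0.99
- Degrees of freedom = n - 2 = 22 - 2 = 20
- t*(α/2, 20) = 2.8453

Step 2: Calculate margin of error
Margin = 2.8453 × 0.1843 = 0.5244

Step 3: Construct interval
CI = 1.6719 ± 0.5244
CI = (1.1475, 2.1963)

Interpretation: intervals built this way capture the true β₁ in 99% of repeated samples; here the plausible range for the per-unit effect of x on y is 1.1475 to 2.1963.
The interval does not include 0, suggesting a significant linear relationship.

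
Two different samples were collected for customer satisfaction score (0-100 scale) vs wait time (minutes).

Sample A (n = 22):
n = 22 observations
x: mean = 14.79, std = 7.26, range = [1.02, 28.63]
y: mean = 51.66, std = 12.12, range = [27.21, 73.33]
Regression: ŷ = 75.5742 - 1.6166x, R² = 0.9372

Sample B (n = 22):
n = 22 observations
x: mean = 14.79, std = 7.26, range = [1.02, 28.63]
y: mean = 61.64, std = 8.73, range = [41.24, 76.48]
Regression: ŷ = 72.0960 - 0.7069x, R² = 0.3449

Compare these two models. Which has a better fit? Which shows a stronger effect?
Model A has the better fit (R² = 0.9372 vs 0.3449). Model A shows the stronger effect (|β₁| = 1.6166 vs 0.7069).

Model Comparison:

Fit — compare R²:
- Model A: R² = 0.9372 → 93.72% of variance in satisfaction score explained
- Model B: R² = 0.3449 → 34.49% of variance in satisfaction score explained
- 0.9372 > 0.3449 → Model A has the better fit

Effect size (slope magnitude):
- Model A: β₁ = -1.6166 → predicted satisfaction score falls 1.6166 points per additional minute of wait time
- Model B: β₁ = -0.7069 → predicted satisfaction score falls 0.7069 points per additional minute of wait time
- |-1.6166| > |-0.7069| → Model A shows the stronger marginal effect

Note: A steeper slope doesn't make a better model if the scatter around the line is large.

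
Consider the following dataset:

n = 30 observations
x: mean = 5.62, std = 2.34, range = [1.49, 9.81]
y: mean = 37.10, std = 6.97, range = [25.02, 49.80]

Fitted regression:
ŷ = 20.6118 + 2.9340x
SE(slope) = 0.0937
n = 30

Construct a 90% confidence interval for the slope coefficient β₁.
The 90% CI for β₁ is (2.7746, 3.0934)

Confidence interval for the slope:

The 90% CI for β₁ is: β̂₁ ± t*(α/2, n-2) × SE(β̂₁)

Step 1: Find critical t-value
- Confidence level = 0.9
- Degrees of freedom = n - 2 = 30 - 2 = 28
- t*(α/2, 28) = 1.7011

Step 2: Calculate margin of error
Margin = 1.7011 × 0.0937 = 0.1594

Step 3: Construct interval
CI = 2.9340 ± 0.1594
CI = (2.7746, 3.0934)

Interpretation: We are 90% confident that the true slope β₁ lies between 2.7746 and 3.0934.
The interval does not include 0, suggesting a significant linear relationship.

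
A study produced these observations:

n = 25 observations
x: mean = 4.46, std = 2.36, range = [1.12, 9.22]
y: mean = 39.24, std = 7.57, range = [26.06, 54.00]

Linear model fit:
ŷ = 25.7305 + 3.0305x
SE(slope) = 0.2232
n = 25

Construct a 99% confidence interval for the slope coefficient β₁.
The 99% CI for β₁ is (2.4039, 3.6571)

Confidence interval for the slope:

The 99% CI for β₁ is: β̂₁ ± t*(α/2, n-2) × SE(β̂₁)

Step 1: Find critical t-value
- Confidence level = 0.99
- Degrees of freedom = n - 2 = 25 - 2 = 23
- t*(α/2, 23) = 2.8073

Step 2: Calculate margin of error
Margin = 2.8073 × 0.2232 = 0.6266

Step 3: Construct interval
CI = 3.0305 ± 0.6266
CI = (2.4039, 3.6571)

Interpretation: We are 99% confident that the true slope β₁ lies between 2.4039 and 3.6571.
Since 0 is outside the interval, a two-sided test at α = 0.01 would reject H₀: β₁ = 0.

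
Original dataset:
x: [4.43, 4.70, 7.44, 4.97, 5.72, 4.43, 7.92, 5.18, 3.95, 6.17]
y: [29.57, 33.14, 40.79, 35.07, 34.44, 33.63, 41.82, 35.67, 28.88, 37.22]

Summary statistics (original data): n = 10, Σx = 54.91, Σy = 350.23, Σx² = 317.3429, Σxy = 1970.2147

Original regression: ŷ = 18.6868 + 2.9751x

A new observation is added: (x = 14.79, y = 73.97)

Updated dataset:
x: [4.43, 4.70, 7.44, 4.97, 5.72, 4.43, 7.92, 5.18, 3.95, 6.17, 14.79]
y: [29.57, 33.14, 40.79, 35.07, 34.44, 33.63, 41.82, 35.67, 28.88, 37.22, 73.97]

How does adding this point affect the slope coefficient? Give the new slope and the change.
Adding the point moves β₁ from 2.9751 to 3.9849, i.e. it increases by 1.0098 (+33.9%).

x = 14.79 lies well outside the original x-range [3.95, 7.92] (x̄ ≈ 5.49), so this observation has high leverage and can move the slope substantially.

Step 1: Update the sums with the new point (n goes from 10 to 11)
Σx  = 54.91 + 14.79 = 69.70
Σy  = 350.23 + 73.97 = 424.20
Σx² = 317.3429 + 14.79² = 317.3429 + 218.7441 = 536.0870
Σxy = 1970.2147 + 14.79×73.97 = 1970.2147 + 1094.0163 = 3064.2310

Step 2: Recompute the slope with b₁ = (nΣxy − ΣxΣy) / (nΣx² − (Σx)²)
Numerator   = 11×3064.2310 − 69.70×424.20 = 33706.5410 − 29566.7400 = 4139.8010
Denominator = 11×536.0870 − 69.70² = 5896.9570 − 4858.0900 = 1038.8670
b₁(new) = 4139.8010 / 1038.8670 = 3.9849

(Same formula on the original sums: (10×1970.2147 − 54.91×350.23) / (10×317.3429 − 54.91²) = 471.0177 / 158.3209 = 2.9751, matching the given fit.)

Step 3: Change in slope
Δβ₁ = 3.9849 − 2.9751 = +1.0098
Relative change = +1.0098 / 2.9751 × 100% = +33.9%
→ the slope increases when the point is added.

Because the point sits above the extension of the original line at a high-leverage x, it tilts the fit up.
In practice: investigate whether it comes from the same population as the rest of the sample; refit with and without it and report both if conclusions differ.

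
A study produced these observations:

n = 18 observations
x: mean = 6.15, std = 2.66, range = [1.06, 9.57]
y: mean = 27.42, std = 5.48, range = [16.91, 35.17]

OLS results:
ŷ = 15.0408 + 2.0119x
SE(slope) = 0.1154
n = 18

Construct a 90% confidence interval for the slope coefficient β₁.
The 90% CI for β₁ is (1.8104, 2.2134)

Confidence interval for the slope:

The 90% CI for β₁ is: β̂₁ ± t*(α/2, n-2) × SE(β̂₁)

Step 1: Find critical t-value
- Confidence level = 0.9
- Degrees of freedom = n - 2 = 18 - 2 = 16
- t*(α/2, 16) = 1.7459

Step 2: Calculate margin of error
Margin = 1.7459 × 0.1154 = 0.2015

Step 3: Construct interval
CI = 2.0119 ± 0.2015
CI = (1.8104, 2.2134)

Interpretation: each one-unit increase in x is associated with a change in mean y of between 1.8104 and 2.2134, with 90% confidence.
Both endpoints are positive, so the data support a genuinely positive slope at this confidence level.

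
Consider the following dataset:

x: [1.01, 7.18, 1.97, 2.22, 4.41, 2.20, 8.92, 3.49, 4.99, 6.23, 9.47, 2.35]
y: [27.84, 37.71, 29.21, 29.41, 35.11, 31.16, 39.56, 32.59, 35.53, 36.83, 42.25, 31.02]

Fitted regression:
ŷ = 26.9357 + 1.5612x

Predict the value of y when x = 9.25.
ŷ = 41.3768

x = 9.25 lies inside the observed range [1.01, 9.47], so the fitted equation applies directly:

ŷ = 26.9357 + 1.5612 × 9.25
ŷ = 26.9357 + 14.4411
ŷ = 41.3768

This is a point prediction; actual observations scatter around it by roughly the residual standard deviation.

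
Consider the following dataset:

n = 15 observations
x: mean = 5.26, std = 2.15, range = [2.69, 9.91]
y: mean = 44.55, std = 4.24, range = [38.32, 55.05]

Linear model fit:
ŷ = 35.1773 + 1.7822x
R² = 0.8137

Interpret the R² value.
About 81.37% of the variability in y is accounted for by the regression on x (R² = 0.8137) — a strong linear fit.

R² (coefficient of determination) measures the proportion of variance in y explained by the regression model.

Here R² = 0.8137:
- Explained: 81.37% of the variation in y
- Unexplained (residual): 100% − 81.37% = 18.63%
- Rule of thumb (below 0.3 weak; 0.3 to below 0.7 moderate; 0.7 and above strong) → strong

Note: R² never decreases when predictors are added, so it should not be used alone to compare models of different size.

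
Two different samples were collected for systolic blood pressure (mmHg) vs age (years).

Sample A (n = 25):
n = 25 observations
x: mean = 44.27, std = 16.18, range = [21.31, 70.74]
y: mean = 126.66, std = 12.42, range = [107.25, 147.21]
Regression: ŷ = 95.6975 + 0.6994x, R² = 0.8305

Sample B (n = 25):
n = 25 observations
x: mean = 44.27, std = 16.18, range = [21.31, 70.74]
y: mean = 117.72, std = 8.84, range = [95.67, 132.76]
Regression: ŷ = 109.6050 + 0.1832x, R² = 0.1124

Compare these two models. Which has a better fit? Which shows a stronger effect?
Model A has the better fit (R² = 0.8305 vs 0.1124). Model A shows the stronger effect (|β₁| = 0.6994 vs 0.1832).

Model Comparison:

Which explains more variance? (R²)
- Model A: R² = 0.8305 → 83.05% of variance in blood pressure explained
- Model B: R² = 0.1124 → 11.24% of variance in blood pressure explained
- 0.8305 > 0.1124 → Model A has the better fit

Effect size (slope magnitude):
- Model A: β₁ = 0.6994 → predicted blood pressure rises 0.6994 mmHg per additional year of age
- Model B: β₁ = 0.1832 → predicted blood pressure rises 0.1832 mmHg per additional year of age
- |0.6994| > |0.1832| → Model A shows the stronger marginal effect

Note: The two samples could reflect different populations, time periods, or measurement quality.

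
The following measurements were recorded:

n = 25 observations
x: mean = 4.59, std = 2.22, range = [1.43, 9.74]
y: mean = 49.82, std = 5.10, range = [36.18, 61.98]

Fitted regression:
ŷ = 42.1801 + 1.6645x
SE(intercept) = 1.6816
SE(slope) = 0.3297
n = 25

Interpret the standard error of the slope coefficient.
The slope 1.6645 is pinned down to within about ±0.3297 (one SE) by these data — relative uncertainty 19.8%, i.e. precise.

What SE measures:
- The standard error quantifies the sampling variability of the coefficient estimate
- It is the estimated standard deviation of β̂₁ across hypothetical repeated samples of the same size
- Smaller SE → more precise estimate

Relative precision:
- SE / |β̂₁| = 0.3297 / 1.6645 = 19.8%
- Rule of thumb (under 20%: precise; 20% to under 50%: moderately precise; 50% or more: imprecise) → precise

Link to interval estimation: a confidence interval for β₁ is β̂₁ ± t* × 0.3297, so SE sets the half-width per unit of t*.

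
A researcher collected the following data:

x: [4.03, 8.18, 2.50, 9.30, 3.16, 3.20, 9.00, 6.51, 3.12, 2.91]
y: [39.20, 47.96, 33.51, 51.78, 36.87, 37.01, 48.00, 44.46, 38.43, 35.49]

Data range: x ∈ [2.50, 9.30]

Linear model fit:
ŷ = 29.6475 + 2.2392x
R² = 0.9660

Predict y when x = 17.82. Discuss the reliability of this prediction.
ŷ = 69.5500, but this is extrapolation (above the data range [2.50, 9.30]) and may be unreliable.

Prediction calculation:
ŷ = 29.6475 + 2.2392 × 17.82
ŷ = 69.5500

Reliability:
- Data range: x ∈ [2.50, 9.30]
- Prediction point: x = 17.82 is 8.52 units above the observed range → this is EXTRAPOLATION, not interpolation

Why that matters here:
- The standard error of prediction grows with (x − x̄)², and x = 17.82 is far from x̄ = 5.19
- Real relationships often flatten, saturate, or turn nonlinear at extremes
- The linear relationship may not hold outside the observed range

The R² = 0.9660 only validates the fit within [2.50, 9.30]; treat ŷ = 69.5500 with caution.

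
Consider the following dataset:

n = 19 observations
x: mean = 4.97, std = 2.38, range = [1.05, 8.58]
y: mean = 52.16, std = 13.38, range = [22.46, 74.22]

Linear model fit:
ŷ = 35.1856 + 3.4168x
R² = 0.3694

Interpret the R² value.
About 36.94% of the variability in y is accounted for by the regression on x (R² = 0.3694) — a moderate linear fit.

R² = 1 − SS_res/SS_tot compares the residual scatter to the total scatter of y about its mean.

Here R² = 0.3694:
- Explained: 36.94% of the variation in y
- Unexplained (residual): 100% − 36.94% = 63.06%
- Rule of thumb (below 0.3 weak; 0.3 to below 0.7 moderate; 0.7 and above strong) → moderate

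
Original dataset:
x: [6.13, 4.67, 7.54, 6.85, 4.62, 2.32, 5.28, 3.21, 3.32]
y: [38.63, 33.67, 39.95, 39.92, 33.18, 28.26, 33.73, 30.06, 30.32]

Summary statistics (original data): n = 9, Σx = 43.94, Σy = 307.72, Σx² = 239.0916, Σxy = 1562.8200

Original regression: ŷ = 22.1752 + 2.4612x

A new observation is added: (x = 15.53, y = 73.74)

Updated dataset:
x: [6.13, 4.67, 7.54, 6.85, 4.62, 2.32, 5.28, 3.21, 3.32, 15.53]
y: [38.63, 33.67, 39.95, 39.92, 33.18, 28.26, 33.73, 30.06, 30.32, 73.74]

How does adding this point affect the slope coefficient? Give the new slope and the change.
Adding the point moves β₁ from 2.4612 to 3.4711, i.e. it increases by 1.0099 (+41.0%).

The new point has HIGH LEVERAGE: x = 15.53 is far from the original mean x̄ = 43.94/9 ≈ 4.88 (original range [2.32, 7.54]).

Step 1: Update the sums with the new point (n goes from 9 to 10)
Σx  = 43.94 + 15.53 = 59.47
Σy  = 307.72 + 73.74 = 381.46
Σx² = 239.0916 + 15.53² = 239.0916 + 241.1809 = 480.2725
Σxy = 1562.8200 + 15.53×73.74 = 1562.8200 + 1145.1822 = 2708.0022

Step 2: Recompute the slope with b₁ = (nΣxy − ΣxΣy) / (nΣx² − (Σx)²)
Numerator   = 10×2708.0022 − 59.47×381.46 = 27080.0220 − 22685.4262 = 4394.5958
Denominator = 10×480.2725 − 59.47² = 4802.7250 − 3536.6809 = 1266.0441
b₁(new) = 4394.5958 / 1266.0441 = 3.4711

(Same formula on the original sums: (9×1562.8200 − 43.94×307.72) / (9×239.0916 − 43.94²) = 544.1632 / 221.1008 = 2.4612, matching the given fit.)

Step 3: Change in slope
Δβ₁ = 3.4711 − 2.4612 = +1.0099
Relative change = +1.0099 / 2.4612 × 100% = +41.0%
→ the slope increases when the point is added.

Because the point sits above the extension of the original line at a high-leverage x, it tilts the fit up.
In practice: refit with and without it and report both if conclusions differ.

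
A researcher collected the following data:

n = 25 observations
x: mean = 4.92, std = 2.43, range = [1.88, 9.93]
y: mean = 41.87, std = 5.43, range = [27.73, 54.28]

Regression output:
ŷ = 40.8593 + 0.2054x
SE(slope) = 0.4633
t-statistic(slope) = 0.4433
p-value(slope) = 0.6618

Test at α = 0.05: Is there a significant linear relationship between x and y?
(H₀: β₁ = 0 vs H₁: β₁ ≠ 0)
Fail to reject H₀: p-value = 0.6618 ≥ α = 0.05. The linear relationship is not significant at the 5% level.

Hypothesis test for the slope coefficient:

H₀: β₁ = 0 (no linear relationship)
H₁: β₁ ≠ 0 (linear relationship exists)

Test statistic: t = β̂₁ / SE(β̂₁) = 0.2054 / 0.4633 = 0.4433

The p-value (0.6618) is the probability, under H₀, of a t-statistic at least as extreme as |t| = 0.4433 (two-sided, df = n − 2 = 23).

Decision rule: reject H₀ if p-value < α.
p-value = 0.6618 ≥ α = 0.05 → fail to reject H₀.

There is not sufficient evidence at the 5% significance level to conclude that a linear relationship exists between x and y.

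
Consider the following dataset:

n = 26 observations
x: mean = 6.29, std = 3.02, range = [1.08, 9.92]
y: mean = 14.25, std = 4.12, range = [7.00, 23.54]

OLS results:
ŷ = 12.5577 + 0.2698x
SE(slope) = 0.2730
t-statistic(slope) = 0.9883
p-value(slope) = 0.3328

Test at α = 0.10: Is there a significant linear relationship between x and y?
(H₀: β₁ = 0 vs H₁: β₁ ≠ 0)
Since p-value = 0.3328 ≥ α = 0.10, fail to reject H₀ — the slope is not significantly different from 0.

Hypothesis test for the slope coefficient:

H₀: β₁ = 0 (no linear relationship)
H₁: β₁ ≠ 0 (linear relationship exists)

Test statistic: t = β̂₁ / SE(β̂₁) = 0.2698 / 0.2730 = 0.9883

The p-value (0.3328) is the probability, under H₀, of a t-statistic at least as extreme as |t| = 0.9883 (two-sided, df = n − 2 = 24).

Decision rule: reject H₀ if p-value < α.
p-value = 0.3328 ≥ α = 0.10 → fail to reject H₀.

Conclusion: the linear association between x and y is not significant at the 10% level.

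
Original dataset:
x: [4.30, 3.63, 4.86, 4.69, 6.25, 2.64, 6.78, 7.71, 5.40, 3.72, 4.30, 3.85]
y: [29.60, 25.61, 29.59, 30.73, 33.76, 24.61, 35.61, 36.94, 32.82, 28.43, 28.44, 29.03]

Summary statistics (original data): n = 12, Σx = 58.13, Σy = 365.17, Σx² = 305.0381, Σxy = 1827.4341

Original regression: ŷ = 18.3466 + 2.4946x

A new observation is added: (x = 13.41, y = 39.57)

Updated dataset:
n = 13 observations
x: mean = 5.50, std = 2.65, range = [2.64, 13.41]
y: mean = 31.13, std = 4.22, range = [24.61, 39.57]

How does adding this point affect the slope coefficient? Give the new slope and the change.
Adding the point moves β₁ from 2.4946 to 1.4341, i.e. it decreases by 1.0605 (-42.5%).

x = 13.41 lies well outside the original x-range [2.64, 7.71] (x̄ ≈ 4.84), so this observation has high leverage and can move the slope substantially.

Step 1: Update the sums with the new point (n goes from 12 to 13)
Σx  = 58.13 + 13.41 = 71.54
Σy  = 365.17 + 39.57 = 404.74
Σx² = 305.0381 + 13.41² = 305.0381 + 179.8281 = 484.8662
Σxy = 1827.4341 + 13.41×39.57 = 1827.4341 + 530.6337 = 2358.0678

Step 2: Recompute the slope with b₁ = (nΣxy − ΣxΣy) / (nΣx² − (Σx)²)
Numerator   = 13×2358.0678 − 71.54×404.74 = 30654.8814 − 28955.0996 = 1699.7818
Denominator = 13×484.8662 − 71.54² = 6303.2606 − 5117.9716 = 1185.2890
b₁(new) = 1699.7818 / 1185.2890 = 1.4341

(Same formula on the original sums: (12×1827.4341 − 58.13×365.17) / (12×305.0381 − 58.13²) = 701.8771 / 281.3603 = 2.4946, matching the given fit.)

Step 3: Change in slope
Δβ₁ = 1.4341 − 2.4946 = -1.0605
Relative change = -1.0605 / 2.4946 × 100% = -42.5%
→ the slope decreases when the point is added.

Because the point sits below the extension of the original line at a high-leverage x, it tilts the fit down.
In practice: examine leverage (hᵢ) and Cook's distance rather than deleting it automatically; refit with and without it and report both if conclusions differ.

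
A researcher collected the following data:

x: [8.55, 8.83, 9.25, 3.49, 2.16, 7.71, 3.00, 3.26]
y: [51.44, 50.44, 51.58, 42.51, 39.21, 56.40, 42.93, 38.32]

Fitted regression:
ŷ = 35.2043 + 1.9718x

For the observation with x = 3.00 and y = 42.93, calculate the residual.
Residual = 1.8103

The residual is the difference between the actual value and the predicted value:

Residual = y - ŷ

Step 1: Calculate predicted value
ŷ = 35.2043 + 1.9718 × 3.00
ŷ = 41.1197

Step 2: Calculate residual
Residual = 42.93 - 41.1197
Residual = 1.8103

Interpretation: the model underestimates the actual value by 1.8103 at this point (positive residual → observation lies above the fitted line).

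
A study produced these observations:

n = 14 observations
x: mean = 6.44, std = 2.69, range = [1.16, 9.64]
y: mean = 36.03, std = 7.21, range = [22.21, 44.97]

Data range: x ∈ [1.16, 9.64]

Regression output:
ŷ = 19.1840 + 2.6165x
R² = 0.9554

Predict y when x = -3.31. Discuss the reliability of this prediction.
ŷ = 10.5234 (extrapolation — x = -3.31 lies outside [1.16, 9.64], so reliability is low).

Prediction calculation:
ŷ = 19.1840 + 2.6165 × (-3.31)
ŷ = 10.5234

Reliability:
- Data range: x ∈ [1.16, 9.64]
- Prediction point: x = -3.31 is 4.47 units below the observed range → this is EXTRAPOLATION, not interpolation

Why that matters here:
- The standard error of prediction grows with (x − x̄)², and x = -3.31 is far from x̄ = 6.44
- The linear relationship may not hold outside the observed range

Report the number if required, but flag clearly that it is an extrapolation.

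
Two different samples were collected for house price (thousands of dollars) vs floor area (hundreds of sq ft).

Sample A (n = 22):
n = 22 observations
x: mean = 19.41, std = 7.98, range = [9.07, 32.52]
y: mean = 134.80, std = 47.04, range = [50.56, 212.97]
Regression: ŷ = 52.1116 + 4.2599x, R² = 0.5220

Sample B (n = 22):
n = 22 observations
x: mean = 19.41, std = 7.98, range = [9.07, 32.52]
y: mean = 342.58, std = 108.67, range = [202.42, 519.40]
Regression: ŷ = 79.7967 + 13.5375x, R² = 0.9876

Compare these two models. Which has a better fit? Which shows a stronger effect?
Model B has the better fit (R² = 0.9876 vs 0.5220). Model B shows the stronger effect (|β₁| = 13.5375 vs 4.2599).

Model Comparison:

Goodness of fit (R²):
- Model A: R² = 0.5220 → 52.20% of variance in house price explained
- Model B: R² = 0.9876 → 98.76% of variance in house price explained
- 0.9876 > 0.5220 → Model B has the better fit

Which has the larger per-hundred sq ft effect? (|β₁|)
- Model A: β₁ = 4.2599 → predicted house price rises 4.2599 thousand dollars per additional hundred sq ft of floor area
- Model B: β₁ = 13.5375 → predicted house price rises 13.5375 thousand dollars per additional hundred sq ft of floor area
- |4.2599| < |13.5375| → Model B shows the stronger marginal effect

Notes:
- R² measures how tightly points cluster around the line; β₁ measures how steep the line is — they answer different questions.
- A steeper slope doesn't make a better model if the scatter around the line is large.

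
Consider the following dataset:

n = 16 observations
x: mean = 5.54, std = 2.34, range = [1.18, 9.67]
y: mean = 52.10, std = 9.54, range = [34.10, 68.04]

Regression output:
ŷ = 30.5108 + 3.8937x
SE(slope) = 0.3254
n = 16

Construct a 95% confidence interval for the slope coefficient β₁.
The 95% CI for β₁ is (3.1958, 4.5916)

Confidence interval for the slope:

The 95% CI for β₁ is: β̂₁ ± t*(α/2, n-2) × SE(β̂₁)

Step 1: Find critical t-value
- Confidence level = 0.95
- Degrees of freedom = n - 2 = 16 - 2 = 14
- t*(α/2, 14) = 2.1448

Step 2: Calculate margin of error
Margin = 2.1448 × 0.3254 = 0.6979

Step 3: Construct interval
CI = 3.8937 ± 0.6979
CI = (3.1958, 4.5916)

Interpretation: intervals built this way capture the true β₁ in 95% of repeated samples; here the plausible range for the per-unit effect of x on y is 3.1958 to 4.5916.
Since 0 is outside the interval, a two-sided test at α = 0.05 would reject H₀: β₁ = 0.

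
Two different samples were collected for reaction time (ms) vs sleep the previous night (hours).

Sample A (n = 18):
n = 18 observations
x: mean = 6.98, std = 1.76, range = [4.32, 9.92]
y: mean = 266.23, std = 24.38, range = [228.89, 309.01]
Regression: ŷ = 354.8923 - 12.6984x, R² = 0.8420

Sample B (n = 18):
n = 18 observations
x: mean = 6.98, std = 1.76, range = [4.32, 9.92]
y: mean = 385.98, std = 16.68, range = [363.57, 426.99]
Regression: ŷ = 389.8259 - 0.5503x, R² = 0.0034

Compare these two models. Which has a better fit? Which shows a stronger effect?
Model A has the better fit (R² = 0.8420 vs 0.0034). Model A shows the stronger effect (|β₁| = 12.6984 vs 0.5503).

Model Comparison:

Fit — compare R²:
- Model A: R² = 0.8420 → 84.20% of variance in reaction time explained
- Model B: R² = 0.0034 → 0.34% of variance in reaction time explained
- 0.8420 > 0.0034 → Model A has the better fit

Which has the larger per-hour effect? (|β₁|)
- Model A: β₁ = -12.6984 → predicted reaction time falls 12.6984 ms per additional hour of sleep
- Model B: β₁ = -0.5503 → predicted reaction time falls 0.5503 ms per additional hour of sleep
- |-12.6984| > |-0.5503| → Model A shows the stronger marginal effect

Notes:
- A better fit (higher R²) doesn't necessarily mean a more important relationship.
- R² measures how tightly points cluster around the line; β₁ measures how steep the line is — they answer different questions.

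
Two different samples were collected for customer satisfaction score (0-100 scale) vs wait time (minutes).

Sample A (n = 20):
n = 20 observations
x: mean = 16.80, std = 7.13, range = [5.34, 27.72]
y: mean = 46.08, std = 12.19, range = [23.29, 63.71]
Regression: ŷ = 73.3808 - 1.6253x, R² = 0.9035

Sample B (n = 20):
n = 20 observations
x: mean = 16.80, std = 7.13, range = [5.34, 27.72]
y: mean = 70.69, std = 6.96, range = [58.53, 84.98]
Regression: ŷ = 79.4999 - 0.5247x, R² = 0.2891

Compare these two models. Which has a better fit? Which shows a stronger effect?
Model A has the better fit (R² = 0.9035 vs 0.2891). Model A shows the stronger effect (|β₁| = 1.6253 vs 0.5247).

Model Comparison:

Fit — compare R²:
- Model A: R² = 0.9035 → 90.35% of variance in satisfaction score explained
- Model B: R² = 0.2891 → 28.91% of variance in satisfaction score explained
- 0.9035 > 0.2891 → Model A has the better fit

Effect size (slope magnitude):
- Model A: β₁ = -1.6253 → predicted satisfaction score falls 1.6253 points per additional minute of wait time
- Model B: β₁ = -0.5247 → predicted satisfaction score falls 0.5247 points per additional minute of wait time
- |-1.6253| > |-0.5247| → Model A shows the stronger marginal effect

Note: R² measures how tightly points cluster around the line; β₁ measures how steep the line is — they answer different questions.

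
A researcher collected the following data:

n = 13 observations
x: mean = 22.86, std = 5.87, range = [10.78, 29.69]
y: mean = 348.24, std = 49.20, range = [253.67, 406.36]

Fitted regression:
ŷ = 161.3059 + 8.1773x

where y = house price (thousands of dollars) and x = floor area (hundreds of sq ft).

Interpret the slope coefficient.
For each additional hundred sq ft of floor area, predicted house price increases by approximately 8.1773 thousand dollars.

The slope β₁ = 8.1773 gives the rate at which the fitted house price changes with floor area.

Interpretation:
- Floor area up by 1 hundred sq ft → predicted house price increases by 8.1773 thousand dollars
- The effect is assumed constant over the observed range of x (linearity)

The intercept β₀ = 161.3059 is the predicted house price when floor area = 0; since the smallest observed x is 10.78, this is an extrapolation and mainly anchors the line.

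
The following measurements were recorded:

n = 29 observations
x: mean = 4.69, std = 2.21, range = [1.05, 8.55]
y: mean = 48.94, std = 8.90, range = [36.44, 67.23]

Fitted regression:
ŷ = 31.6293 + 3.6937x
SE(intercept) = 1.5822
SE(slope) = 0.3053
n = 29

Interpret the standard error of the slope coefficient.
SE(slope) = 0.3053 measures the uncertainty in the estimated slope. The coefficient is estimated precisely (SE/|β̂₁| = 8.3%).

SE(β̂₁) = s / √Sxx, where s is the residual standard deviation and Sxx = Σ(x − x̄)². It is the yardstick for how far β̂₁ = 3.6937 could plausibly be from the true slope.

Relative precision:
- SE / |β̂₁| = 0.3053 / 3.6937 = 8.3%
- Rule of thumb (under 20%: precise; 20% to under 50%: moderately precise; 50% or more: imprecise) → precise

Link to the t-test: t = β̂₁ / SE(β̂₁) = 3.6937 / 0.3053 = 12.0986, the statistic for H₀: β₁ = 0.

What drives SE(β̂₁): wider spread of x values → smaller SE; larger n (here n = 29) → smaller SE; more residual scatter → larger SE.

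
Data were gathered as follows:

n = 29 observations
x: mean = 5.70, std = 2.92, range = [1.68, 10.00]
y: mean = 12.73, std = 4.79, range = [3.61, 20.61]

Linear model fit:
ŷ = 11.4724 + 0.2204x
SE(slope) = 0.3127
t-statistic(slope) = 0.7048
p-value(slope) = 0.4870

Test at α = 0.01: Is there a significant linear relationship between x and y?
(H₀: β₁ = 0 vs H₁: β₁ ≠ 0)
p-value = 0.4870 ≥ α = 0.01, so we fail to reject H₀. The relationship is not significant.

Hypothesis test for the slope coefficient:

H₀: β₁ = 0 (no linear relationship)
H₁: β₁ ≠ 0 (linear relationship exists)

Test statistic: t = β̂₁ / SE(β̂₁) = 0.2204 / 0.3127 = 0.7048

The p-value (0.4870) is the probability, under H₀, of a t-statistic at least as extreme as |t| = 0.7048 (two-sided, df = n − 2 = 27).

Decision rule: reject H₀ if p-value < α.
p-value = 0.4870 ≥ α = 0.01 → fail to reject H₀.

There is not sufficient evidence at the 1% significance level to conclude that a linear relationship exists between x and y.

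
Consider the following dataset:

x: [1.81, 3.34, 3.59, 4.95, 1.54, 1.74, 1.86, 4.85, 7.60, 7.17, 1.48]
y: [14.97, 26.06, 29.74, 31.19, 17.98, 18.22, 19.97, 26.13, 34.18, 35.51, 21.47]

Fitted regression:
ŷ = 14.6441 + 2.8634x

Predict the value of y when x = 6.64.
ŷ = 33.6571

To predict y for x = 6.64, substitute into the regression equation:

ŷ = 14.6441 + 2.8634 × 6.64
ŷ = 14.6441 + 19.0130
ŷ = 33.6571

This is a point prediction; actual observations scatter around it by roughly the residual standard deviation.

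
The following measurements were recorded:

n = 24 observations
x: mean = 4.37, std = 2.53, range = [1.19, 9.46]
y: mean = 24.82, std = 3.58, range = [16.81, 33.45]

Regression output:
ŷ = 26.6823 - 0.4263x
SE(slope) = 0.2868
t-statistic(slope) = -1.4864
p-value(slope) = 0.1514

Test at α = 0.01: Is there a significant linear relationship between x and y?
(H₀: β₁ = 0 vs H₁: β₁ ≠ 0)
Since p-value = 0.1514 ≥ α = 0.01, fail to reject H₀ — the slope is not significantly different from 0.

Hypothesis test for the slope coefficient:

H₀: β₁ = 0 (no linear relationship)
H₁: β₁ ≠ 0 (linear relationship exists)

Test statistic: t = β̂₁ / SE(β̂₁) = -0.4263 / 0.2868 = -1.4864

p = 0.1514: how often a slope estimate this far from 0 (in SE units) would arise by chance if β₁ were truly 0.

Decision rule: reject H₀ if p-value < α.
p-value = 0.1514 ≥ α = 0.01 → fail to reject H₀.

There is not sufficient evidence at the 1% significance level to conclude that a linear relationship exists between x and y.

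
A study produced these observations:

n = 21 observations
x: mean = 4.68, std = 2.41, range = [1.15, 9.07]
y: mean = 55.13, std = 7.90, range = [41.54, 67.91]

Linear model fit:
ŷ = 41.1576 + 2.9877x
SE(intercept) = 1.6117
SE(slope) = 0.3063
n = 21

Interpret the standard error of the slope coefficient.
SE(slope) = 0.3063 measures the uncertainty in the estimated slope. The coefficient is estimated precisely (SE/|β̂₁| = 10.3%).

SE(β̂₁) = s / √Sxx, where s is the residual standard deviation and Sxx = Σ(x − x̄)². It is the yardstick for how far β̂₁ = 2.9877 could plausibly be from the true slope.

Relative precision:
- SE / |β̂₁| = 0.3063 / 2.9877 = 10.3%
- Rule of thumb (under 20%: precise; 20% to under 50%: moderately precise; 50% or more: imprecise) → precise

Link to the t-test: t = β̂₁ / SE(β̂₁) = 2.9877 / 0.3063 = 9.7542, the statistic for H₀: β₁ = 0.

What drives SE(β̂₁): larger n (here n = 21) → smaller SE; wider spread of x values → smaller SE; more residual scatter → larger SE.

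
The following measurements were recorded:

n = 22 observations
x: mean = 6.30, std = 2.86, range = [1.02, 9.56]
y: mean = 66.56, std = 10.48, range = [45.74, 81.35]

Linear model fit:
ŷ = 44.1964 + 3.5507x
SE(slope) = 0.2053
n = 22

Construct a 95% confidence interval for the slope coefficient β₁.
The 95% CI for β₁ is (3.1224, 3.9790)

Confidence interval for the slope:

The 95% CI for β₁ is: β̂₁ ± t*(α/2, n-2) × SE(β̂₁)

Step 1: Find critical t-value
- Confidence level = 0.95
- Degrees of freedom = n - 2 = 22 - 2 = 20
- t*(α/2, 20) = 2.0860

Step 2: Calculate margin of error
Margin = 2.0860 × 0.2053 = 0.4283

Step 3: Construct interval
CI = 3.5507 ± 0.4283
CI = (3.1224, 3.9790)

Interpretation: intervals built this way capture the true β₁ in 95% of repeated samples; here the plausible range for the per-unit effect of x on y is 3.1224 to 3.9790.
Since 0 is outside the interval, a two-sided test at α = 0.05 would reject H₀: β₁ = 0.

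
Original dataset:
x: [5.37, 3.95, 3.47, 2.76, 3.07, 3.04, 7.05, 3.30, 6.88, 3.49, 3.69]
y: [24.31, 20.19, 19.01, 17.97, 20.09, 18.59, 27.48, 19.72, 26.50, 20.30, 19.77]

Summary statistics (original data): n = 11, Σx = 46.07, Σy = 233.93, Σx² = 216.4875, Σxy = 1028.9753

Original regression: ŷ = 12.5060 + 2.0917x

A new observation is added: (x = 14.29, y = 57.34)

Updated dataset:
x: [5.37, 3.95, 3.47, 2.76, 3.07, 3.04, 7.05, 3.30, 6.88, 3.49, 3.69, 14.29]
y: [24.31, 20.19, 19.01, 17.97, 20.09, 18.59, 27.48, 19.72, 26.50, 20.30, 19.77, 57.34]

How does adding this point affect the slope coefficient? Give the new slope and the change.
The slope changes from 2.0917 to 3.2736 (change of +1.1819, or +56.5%).

The new point has HIGH LEVERAGE: x = 14.29 is far from the original mean x̄ = 46.07/11 ≈ 4.19 (original range [2.76, 7.05]).

Step 1: Update the sums with the new point (n goes from 11 to 12)
Σx  = 46.07 + 14.29 = 60.36
Σy  = 233.93 + 57.34 = 291.27
Σx² = 216.4875 + 14.29² = 216.4875 + 204.2041 = 420.6916
Σxy = 1028.9753 + 14.29×57.34 = 1028.9753 + 819.3886 = 1848.3639

Step 2: Recompute the slope with b₁ = (nΣxy − ΣxΣy) / (nΣx² − (Σx)²)
Numerator   = 12×1848.3639 − 60.36×291.27 = 22180.3668 − 17581.0572 = 4599.3096
Denominator = 12×420.6916 − 60.36² = 5048.2992 − 3643.3296 = 1404.9696
b₁(new) = 4599.3096 / 1404.9696 = 3.2736

(Same formula on the original sums: (11×1028.9753 − 46.07×233.93) / (11×216.4875 − 46.07²) = 541.5732 / 258.9176 = 2.0917, matching the given fit.)

Step 3: Change in slope
Δβ₁ = 3.2736 − 2.0917 = +1.1819
Relative change = +1.1819 / 2.0917 × 100% = +56.5%
→ the slope increases when the point is added.

A high-leverage point only changes the slope if it is off the original line; here y = 57.34 is above the original trend, so the slope increases.
In practice: refit with and without it and report both if conclusions differ; examine leverage (hᵢ) and Cook's distance rather than deleting it automatically.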